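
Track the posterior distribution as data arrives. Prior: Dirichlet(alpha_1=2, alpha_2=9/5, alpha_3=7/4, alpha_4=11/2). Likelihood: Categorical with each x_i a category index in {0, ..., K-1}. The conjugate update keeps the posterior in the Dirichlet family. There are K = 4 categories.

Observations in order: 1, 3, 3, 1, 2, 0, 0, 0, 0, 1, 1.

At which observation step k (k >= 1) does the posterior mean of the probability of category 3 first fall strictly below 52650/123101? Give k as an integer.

obs 1: x=1 → posterior Dirichlet(2, 14/5, 7/4, 11/2)
obs 2: x=3 → posterior Dirichlet(2, 14/5, 7/4, 13/2)
obs 3: x=3 → posterior Dirichlet(2, 14/5, 7/4, 15/2)
obs 4: x=1 → posterior Dirichlet(2, 19/5, 7/4, 15/2)
obs 5: x=2 → posterior Dirichlet(2, 19/5, 11/4, 15/2)
obs 6: x=0 → posterior Dirichlet(3, 19/5, 11/4, 15/2)
obs 7: x=0 → posterior Dirichlet(4, 19/5, 11/4, 15/2)
obs 8: x=0 → posterior Dirichlet(5, 19/5, 11/4, 15/2)
obs 9: x=0 → posterior Dirichlet(6, 19/5, 11/4, 15/2)
obs 10: x=1 → posterior Dirichlet(6, 24/5, 11/4, 15/2)
obs 11: x=1 → posterior Dirichlet(6, 29/5, 11/4, 15/2)

k = 7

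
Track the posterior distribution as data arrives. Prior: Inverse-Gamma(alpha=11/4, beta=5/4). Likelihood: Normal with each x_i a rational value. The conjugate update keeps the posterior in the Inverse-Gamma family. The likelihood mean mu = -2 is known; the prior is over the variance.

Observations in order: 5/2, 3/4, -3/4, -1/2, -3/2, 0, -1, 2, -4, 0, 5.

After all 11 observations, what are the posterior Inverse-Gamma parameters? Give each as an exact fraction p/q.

alpha=33/4, beta=899/16

obs 1: x=5/2 → posterior Inverse-Gamma(13/4, 91/8)
obs 2: x=3/4 → posterior Inverse-Gamma(15/4, 485/32)
obs 3: x=-3/4 → posterior Inverse-Gamma(17/4, 255/16)
obs 4: x=-1/2 → posterior Inverse-Gamma(19/4, 273/16)
obs 5: x=-3/2 → posterior Inverse-Gamma(21/4, 275/16)
obs 6: x=0 → posterior Inverse-Gamma(23/4, 307/16)
obs 7: x=-1 → posterior Inverse-Gamma(25/4, 315/16)
obs 8: x=2 → posterior Inverse-Gamma(27/4, 443/16)
obs 9: x=-4 → posterior Inverse-Gamma(29/4, 475/16)
obs 10: x=0 → posterior Inverse-Gamma(31/4, 507/16)
obs 11: x=5 → posterior Inverse-Gamma(33/4, 899/16)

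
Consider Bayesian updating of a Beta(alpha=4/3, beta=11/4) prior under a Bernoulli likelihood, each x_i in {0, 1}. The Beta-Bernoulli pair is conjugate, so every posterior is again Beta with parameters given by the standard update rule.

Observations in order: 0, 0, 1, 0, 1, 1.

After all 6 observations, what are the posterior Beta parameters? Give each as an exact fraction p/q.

alpha=13/3, beta=23/4

obs 1: x=0 → posterior Beta(4/3, 15/4)
obs 2: x=0 → posterior Beta(4/3, 19/4)
obs 3: x=1 → posterior Beta(7/3, 19/4)
obs 4: x=0 → posterior Beta(7/3, 23/4)
obs 5: x=1 → posterior Beta(10/3, 23/4)
obs 6: x=1 → posterior Beta(13/3, 23/4)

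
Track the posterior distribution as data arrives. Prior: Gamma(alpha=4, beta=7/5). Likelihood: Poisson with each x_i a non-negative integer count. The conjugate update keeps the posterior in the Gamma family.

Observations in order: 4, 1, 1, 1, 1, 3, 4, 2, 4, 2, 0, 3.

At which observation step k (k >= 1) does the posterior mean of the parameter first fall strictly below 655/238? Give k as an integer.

obs 1: x=4 → posterior Gamma(8, 12/5)
obs 2: x=1 → posterior Gamma(9, 17/5)
obs 3: x=1 → posterior Gamma(10, 22/5)
obs 4: x=1 → posterior Gamma(11, 27/5)
obs 5: x=1 → posterior Gamma(12, 32/5)
obs 6: x=3 → posterior Gamma(15, 37/5)
obs 7: x=4 → posterior Gamma(19, 42/5)
obs 8: x=2 → posterior Gamma(21, 47/5)
obs 9: x=4 → posterior Gamma(25, 52/5)
obs 10: x=2 → posterior Gamma(27, 57/5)
obs 11: x=0 → posterior Gamma(27, 62/5)
obs 12: x=3 → posterior Gamma(30, 67/5)

k = 2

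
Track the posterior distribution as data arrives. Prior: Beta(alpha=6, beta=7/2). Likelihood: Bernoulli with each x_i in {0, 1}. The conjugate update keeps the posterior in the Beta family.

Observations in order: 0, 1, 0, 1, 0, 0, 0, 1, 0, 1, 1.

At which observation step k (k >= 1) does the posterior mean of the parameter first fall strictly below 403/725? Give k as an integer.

k = 5

obs 1: x=0 → posterior Beta(6, 9/2)
obs 2: x=1 → posterior Beta(7, 9/2)
obs 3: x=0 → posterior Beta(7, 11/2)
obs 4: x=1 → posterior Beta(8, 11/2)
obs 5: x=0 → posterior Beta(8, 13/2)
obs 6: x=0 → posterior Beta(8, 15/2)
obs 7: x=0 → posterior Beta(8, 17/2)
obs 8: x=1 → posterior Beta(9, 17/2)
obs 9: x=0 → posterior Beta(9, 19/2)
obs 10: x=1 → posterior Beta(10, 19/2)
obs 11: x=1 → posterior Beta(11, 19/2)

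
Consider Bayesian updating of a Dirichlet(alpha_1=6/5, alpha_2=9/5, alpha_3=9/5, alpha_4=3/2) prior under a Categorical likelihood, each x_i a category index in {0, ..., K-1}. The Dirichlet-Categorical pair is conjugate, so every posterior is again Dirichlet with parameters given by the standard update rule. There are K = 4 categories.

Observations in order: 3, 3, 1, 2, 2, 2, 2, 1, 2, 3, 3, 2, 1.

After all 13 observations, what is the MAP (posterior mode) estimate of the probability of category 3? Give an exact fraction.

obs 1: x=3 → posterior Dirichlet(6/5, 9/5, 9/5, 5/2)
obs 2: x=3 → posterior Dirichlet(6/5, 9/5, 9/5, 7/2)
obs 3: x=1 → posterior Dirichlet(6/5, 14/5, 9/5, 7/2)
obs 4: x=2 → posterior Dirichlet(6/5, 14/5, 14/5, 7/2)
obs 5: x=2 → posterior Dirichlet(6/5, 14/5, 19/5, 7/2)
obs 6: x=2 → posterior Dirichlet(6/5, 14/5, 24/5, 7/2)
obs 7: x=2 → posterior Dirichlet(6/5, 14/5, 29/5, 7/2)
obs 8: x=1 → posterior Dirichlet(6/5, 19/5, 29/5, 7/2)
obs 9: x=2 → posterior Dirichlet(6/5, 19/5, 34/5, 7/2)
obs 10: x=3 → posterior Dirichlet(6/5, 19/5, 34/5, 9/2)
obs 11: x=3 → posterior Dirichlet(6/5, 19/5, 34/5, 11/2)
obs 12: x=2 → posterior Dirichlet(6/5, 19/5, 39/5, 11/2)
obs 13: x=1 → posterior Dirichlet(6/5, 24/5, 39/5, 11/2)

5/17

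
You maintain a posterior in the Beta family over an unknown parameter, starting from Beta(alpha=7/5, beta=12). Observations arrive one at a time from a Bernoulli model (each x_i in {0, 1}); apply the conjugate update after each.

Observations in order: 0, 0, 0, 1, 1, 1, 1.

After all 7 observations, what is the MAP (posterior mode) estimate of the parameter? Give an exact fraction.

obs 1: x=0 → posterior Beta(7/5, 13)
obs 2: x=0 → posterior Beta(7/5, 14)
obs 3: x=0 → posterior Beta(7/5, 15)
obs 4: x=1 → posterior Beta(12/5, 15)
obs 5: x=1 → posterior Beta(17/5, 15)
obs 6: x=1 → posterior Beta(22/5, 15)
obs 7: x=1 → posterior Beta(27/5, 15)

11/46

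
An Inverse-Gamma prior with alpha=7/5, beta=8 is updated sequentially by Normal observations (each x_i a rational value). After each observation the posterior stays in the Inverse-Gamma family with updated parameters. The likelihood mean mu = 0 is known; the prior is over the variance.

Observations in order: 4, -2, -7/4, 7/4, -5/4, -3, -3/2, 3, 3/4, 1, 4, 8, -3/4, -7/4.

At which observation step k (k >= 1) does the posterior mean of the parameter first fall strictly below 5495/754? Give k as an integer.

obs 1: x=4 → posterior Inverse-Gamma(19/10, 16)
obs 2: x=-2 → posterior Inverse-Gamma(12/5, 18)
obs 3: x=-7/4 → posterior Inverse-Gamma(29/10, 625/32)
obs 4: x=7/4 → posterior Inverse-Gamma(17/5, 337/16)
obs 5: x=-5/4 → posterior Inverse-Gamma(39/10, 699/32)
obs 6: x=-3 → posterior Inverse-Gamma(22/5, 843/32)
obs 7: x=-3/2 → posterior Inverse-Gamma(49/10, 879/32)
obs 8: x=3 → posterior Inverse-Gamma(27/5, 1023/32)
obs 9: x=3/4 → posterior Inverse-Gamma(59/10, 129/4)
obs 10: x=1 → posterior Inverse-Gamma(32/5, 131/4)
obs 11: x=4 → posterior Inverse-Gamma(69/10, 163/4)
obs 12: x=8 → posterior Inverse-Gamma(37/5, 291/4)
obs 13: x=-3/4 → posterior Inverse-Gamma(79/10, 2337/32)
obs 14: x=-7/4 → posterior Inverse-Gamma(42/5, 1193/16)

k = 7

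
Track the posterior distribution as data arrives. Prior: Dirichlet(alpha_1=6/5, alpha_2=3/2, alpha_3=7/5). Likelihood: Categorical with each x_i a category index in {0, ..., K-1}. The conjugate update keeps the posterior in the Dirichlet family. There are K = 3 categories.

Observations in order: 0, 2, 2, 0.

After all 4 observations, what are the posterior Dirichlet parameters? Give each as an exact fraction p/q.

alpha_1=16/5, alpha_2=3/2, alpha_3=17/5

obs 1: x=0 → posterior Dirichlet(11/5, 3/2, 7/5)
obs 2: x=2 → posterior Dirichlet(11/5, 3/2, 12/5)
obs 3: x=2 → posterior Dirichlet(11/5, 3/2, 17/5)
obs 4: x=0 → posterior Dirichlet(16/5, 3/2, 17/5)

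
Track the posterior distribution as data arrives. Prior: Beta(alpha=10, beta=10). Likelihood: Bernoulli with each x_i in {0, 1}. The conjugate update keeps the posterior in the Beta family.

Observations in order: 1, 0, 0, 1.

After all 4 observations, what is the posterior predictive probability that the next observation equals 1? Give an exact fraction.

obs 1: x=1 → posterior Beta(11, 10)
obs 2: x=0 → posterior Beta(11, 11)
obs 3: x=0 → posterior Beta(11, 12)
obs 4: x=1 → posterior Beta(12, 12)

1/2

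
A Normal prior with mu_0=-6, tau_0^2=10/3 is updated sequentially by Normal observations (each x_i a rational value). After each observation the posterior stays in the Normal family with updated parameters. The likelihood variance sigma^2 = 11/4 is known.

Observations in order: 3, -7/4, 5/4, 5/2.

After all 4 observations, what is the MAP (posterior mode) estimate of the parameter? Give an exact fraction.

obs 1: x=3 → posterior Normal(-78/73, 110/73)
obs 2: x=-7/4 → posterior Normal(-148/113, 110/113)
obs 3: x=5/4 → posterior Normal(-98/153, 110/153)
obs 4: x=5/2 → posterior Normal(2/193, 110/193)

2/193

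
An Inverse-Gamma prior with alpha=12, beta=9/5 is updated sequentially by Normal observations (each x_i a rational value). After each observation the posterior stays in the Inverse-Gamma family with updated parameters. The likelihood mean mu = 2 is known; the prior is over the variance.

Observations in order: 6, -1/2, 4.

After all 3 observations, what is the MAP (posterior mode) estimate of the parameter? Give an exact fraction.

obs 1: x=6 → posterior Inverse-Gamma(25/2, 49/5)
obs 2: x=-1/2 → posterior Inverse-Gamma(13, 517/40)
obs 3: x=4 → posterior Inverse-Gamma(27/2, 597/40)

597/580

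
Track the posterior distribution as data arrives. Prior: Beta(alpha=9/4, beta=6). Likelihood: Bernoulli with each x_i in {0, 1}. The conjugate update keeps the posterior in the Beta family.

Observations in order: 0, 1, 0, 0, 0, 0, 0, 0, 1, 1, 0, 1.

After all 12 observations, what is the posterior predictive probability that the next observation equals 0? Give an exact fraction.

obs 1: x=0 → posterior Beta(9/4, 7)
obs 2: x=1 → posterior Beta(13/4, 7)
obs 3: x=0 → posterior Beta(13/4, 8)
obs 4: x=0 → posterior Beta(13/4, 9)
obs 5: x=0 → posterior Beta(13/4, 10)
obs 6: x=0 → posterior Beta(13/4, 11)
obs 7: x=0 → posterior Beta(13/4, 12)
obs 8: x=0 → posterior Beta(13/4, 13)
obs 9: x=1 → posterior Beta(17/4, 13)
obs 10: x=1 → posterior Beta(21/4, 13)
obs 11: x=0 → posterior Beta(21/4, 14)
obs 12: x=1 → posterior Beta(25/4, 14)

56/81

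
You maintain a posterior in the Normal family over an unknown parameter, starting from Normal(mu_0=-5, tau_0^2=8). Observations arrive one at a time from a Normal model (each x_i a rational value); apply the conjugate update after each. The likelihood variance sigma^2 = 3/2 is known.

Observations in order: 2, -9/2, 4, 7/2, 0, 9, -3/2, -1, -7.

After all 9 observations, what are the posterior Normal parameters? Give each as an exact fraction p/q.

obs 1: x=2 → posterior Normal(17/19, 24/19)
obs 2: x=-9/2 → posterior Normal(-11/7, 24/35)
obs 3: x=4 → posterior Normal(3/17, 8/17)
obs 4: x=7/2 → posterior Normal(65/67, 24/67)
obs 5: x=0 → posterior Normal(65/83, 24/83)
obs 6: x=9 → posterior Normal(19/9, 8/33)
obs 7: x=-3/2 → posterior Normal(37/23, 24/115)
obs 8: x=-1 → posterior Normal(169/131, 24/131)
obs 9: x=-7 → posterior Normal(19/49, 8/49)

mu_0=19/49, tau_0^2=8/49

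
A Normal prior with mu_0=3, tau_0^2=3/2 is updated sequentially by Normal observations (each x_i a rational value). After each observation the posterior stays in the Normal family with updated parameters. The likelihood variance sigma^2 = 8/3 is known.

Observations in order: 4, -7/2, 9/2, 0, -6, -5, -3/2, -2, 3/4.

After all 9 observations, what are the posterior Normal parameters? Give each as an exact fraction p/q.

mu_0=-123/388, tau_0^2=24/97

obs 1: x=4 → posterior Normal(84/25, 24/25)
obs 2: x=-7/2 → posterior Normal(105/68, 12/17)
obs 3: x=9/2 → posterior Normal(93/43, 24/43)
obs 4: x=0 → posterior Normal(93/52, 6/13)
obs 5: x=-6 → posterior Normal(39/61, 24/61)
obs 6: x=-5 → posterior Normal(-3/35, 12/35)
obs 7: x=-3/2 → posterior Normal(-39/158, 24/79)
obs 8: x=-2 → posterior Normal(-75/176, 3/11)
obs 9: x=3/4 → posterior Normal(-123/388, 24/97)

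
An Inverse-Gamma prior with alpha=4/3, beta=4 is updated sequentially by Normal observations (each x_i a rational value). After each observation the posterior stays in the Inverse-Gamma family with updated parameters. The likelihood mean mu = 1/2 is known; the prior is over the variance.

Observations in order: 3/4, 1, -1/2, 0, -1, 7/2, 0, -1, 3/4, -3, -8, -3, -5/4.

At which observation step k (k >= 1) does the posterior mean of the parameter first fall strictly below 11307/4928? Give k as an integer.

k = 4

obs 1: x=3/4 → posterior Inverse-Gamma(11/6, 129/32)
obs 2: x=1 → posterior Inverse-Gamma(7/3, 133/32)
obs 3: x=-1/2 → posterior Inverse-Gamma(17/6, 149/32)
obs 4: x=0 → posterior Inverse-Gamma(10/3, 153/32)
obs 5: x=-1 → posterior Inverse-Gamma(23/6, 189/32)
obs 6: x=7/2 → posterior Inverse-Gamma(13/3, 333/32)
obs 7: x=0 → posterior Inverse-Gamma(29/6, 337/32)
obs 8: x=-1 → posterior Inverse-Gamma(16/3, 373/32)
obs 9: x=3/4 → posterior Inverse-Gamma(35/6, 187/16)
obs 10: x=-3 → posterior Inverse-Gamma(19/3, 285/16)
obs 11: x=-8 → posterior Inverse-Gamma(41/6, 863/16)
obs 12: x=-3 → posterior Inverse-Gamma(22/3, 961/16)
obs 13: x=-5/4 → posterior Inverse-Gamma(47/6, 1971/32)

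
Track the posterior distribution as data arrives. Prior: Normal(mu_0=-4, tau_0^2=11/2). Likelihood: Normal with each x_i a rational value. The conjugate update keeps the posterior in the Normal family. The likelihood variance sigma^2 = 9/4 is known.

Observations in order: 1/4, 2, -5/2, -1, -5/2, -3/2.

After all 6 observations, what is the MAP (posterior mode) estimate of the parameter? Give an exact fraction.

obs 1: x=1/4 → posterior Normal(-61/62, 99/62)
obs 2: x=2 → posterior Normal(27/106, 99/106)
obs 3: x=-5/2 → posterior Normal(-83/150, 33/50)
obs 4: x=-1 → posterior Normal(-127/194, 99/194)
obs 5: x=-5/2 → posterior Normal(-237/238, 99/238)
obs 6: x=-3/2 → posterior Normal(-101/94, 33/94)

-101/94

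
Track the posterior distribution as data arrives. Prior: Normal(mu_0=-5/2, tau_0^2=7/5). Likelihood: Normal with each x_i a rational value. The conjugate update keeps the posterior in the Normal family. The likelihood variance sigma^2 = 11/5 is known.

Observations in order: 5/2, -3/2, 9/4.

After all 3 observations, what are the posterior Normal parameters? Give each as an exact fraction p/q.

mu_0=-19/128, tau_0^2=77/160

obs 1: x=5/2 → posterior Normal(-5/9, 77/90)
obs 2: x=-3/2 → posterior Normal(-41/50, 77/125)
obs 3: x=9/4 → posterior Normal(-19/128, 77/160)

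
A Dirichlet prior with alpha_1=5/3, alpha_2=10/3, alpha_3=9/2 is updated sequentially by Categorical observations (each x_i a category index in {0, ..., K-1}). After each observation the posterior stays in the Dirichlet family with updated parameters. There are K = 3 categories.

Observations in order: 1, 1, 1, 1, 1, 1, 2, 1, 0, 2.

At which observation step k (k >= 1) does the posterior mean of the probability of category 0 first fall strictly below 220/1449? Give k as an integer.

obs 1: x=1 → posterior Dirichlet(5/3, 13/3, 9/2)
obs 2: x=1 → posterior Dirichlet(5/3, 16/3, 9/2)
obs 3: x=1 → posterior Dirichlet(5/3, 19/3, 9/2)
obs 4: x=1 → posterior Dirichlet(5/3, 22/3, 9/2)
obs 5: x=1 → posterior Dirichlet(5/3, 25/3, 9/2)
obs 6: x=1 → posterior Dirichlet(5/3, 28/3, 9/2)
obs 7: x=2 → posterior Dirichlet(5/3, 28/3, 11/2)
obs 8: x=1 → posterior Dirichlet(5/3, 31/3, 11/2)
obs 9: x=0 → posterior Dirichlet(8/3, 31/3, 11/2)
obs 10: x=2 → posterior Dirichlet(8/3, 31/3, 13/2)

k = 2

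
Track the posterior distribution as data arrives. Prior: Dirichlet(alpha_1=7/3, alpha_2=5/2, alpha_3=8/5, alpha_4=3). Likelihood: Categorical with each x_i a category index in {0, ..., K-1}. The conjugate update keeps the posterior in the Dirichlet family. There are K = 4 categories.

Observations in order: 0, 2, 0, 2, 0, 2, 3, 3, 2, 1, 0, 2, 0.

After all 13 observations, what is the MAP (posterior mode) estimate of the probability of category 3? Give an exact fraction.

120/553

obs 1: x=0 → posterior Dirichlet(10/3, 5/2, 8/5, 3)
obs 2: x=2 → posterior Dirichlet(10/3, 5/2, 13/5, 3)
obs 3: x=0 → posterior Dirichlet(13/3, 5/2, 13/5, 3)
obs 4: x=2 → posterior Dirichlet(13/3, 5/2, 18/5, 3)
obs 5: x=0 → posterior Dirichlet(16/3, 5/2, 18/5, 3)
obs 6: x=2 → posterior Dirichlet(16/3, 5/2, 23/5, 3)
obs 7: x=3 → posterior Dirichlet(16/3, 5/2, 23/5, 4)
obs 8: x=3 → posterior Dirichlet(16/3, 5/2, 23/5, 5)
obs 9: x=2 → posterior Dirichlet(16/3, 5/2, 28/5, 5)
obs 10: x=1 → posterior Dirichlet(16/3, 7/2, 28/5, 5)
obs 11: x=0 → posterior Dirichlet(19/3, 7/2, 28/5, 5)
obs 12: x=2 → posterior Dirichlet(19/3, 7/2, 33/5, 5)
obs 13: x=0 → posterior Dirichlet(22/3, 7/2, 33/5, 5)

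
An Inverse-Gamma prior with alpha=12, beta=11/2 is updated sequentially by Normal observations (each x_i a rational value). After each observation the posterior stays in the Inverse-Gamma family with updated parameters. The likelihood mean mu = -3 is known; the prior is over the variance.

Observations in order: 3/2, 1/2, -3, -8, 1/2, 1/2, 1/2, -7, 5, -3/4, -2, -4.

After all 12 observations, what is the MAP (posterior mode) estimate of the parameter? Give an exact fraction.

obs 1: x=3/2 → posterior Inverse-Gamma(25/2, 125/8)
obs 2: x=1/2 → posterior Inverse-Gamma(13, 87/4)
obs 3: x=-3 → posterior Inverse-Gamma(27/2, 87/4)
obs 4: x=-8 → posterior Inverse-Gamma(14, 137/4)
obs 5: x=1/2 → posterior Inverse-Gamma(29/2, 323/8)
obs 6: x=1/2 → posterior Inverse-Gamma(15, 93/2)
obs 7: x=1/2 → posterior Inverse-Gamma(31/2, 421/8)
obs 8: x=-7 → posterior Inverse-Gamma(16, 485/8)
obs 9: x=5 → posterior Inverse-Gamma(33/2, 741/8)
obs 10: x=-3/4 → posterior Inverse-Gamma(17, 3045/32)
obs 11: x=-2 → posterior Inverse-Gamma(35/2, 3061/32)
obs 12: x=-4 → posterior Inverse-Gamma(18, 3077/32)

3077/608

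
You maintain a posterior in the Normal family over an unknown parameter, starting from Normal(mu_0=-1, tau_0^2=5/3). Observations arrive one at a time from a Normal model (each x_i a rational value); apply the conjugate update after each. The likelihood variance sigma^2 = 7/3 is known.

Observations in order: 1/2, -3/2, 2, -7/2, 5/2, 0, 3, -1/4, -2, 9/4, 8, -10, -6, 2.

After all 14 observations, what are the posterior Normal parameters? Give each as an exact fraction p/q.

obs 1: x=1/2 → posterior Normal(-3/8, 35/36)
obs 2: x=-3/2 → posterior Normal(-12/17, 35/51)
obs 3: x=2 → posterior Normal(-1/11, 35/66)
obs 4: x=-7/2 → posterior Normal(-13/18, 35/81)
obs 5: x=5/2 → posterior Normal(-7/32, 35/96)
obs 6: x=0 → posterior Normal(-7/37, 35/111)
obs 7: x=3 → posterior Normal(4/21, 5/18)
obs 8: x=-1/4 → posterior Normal(27/188, 35/141)
obs 9: x=-2 → posterior Normal(-1/16, 35/156)
obs 10: x=9/4 → posterior Normal(8/57, 35/171)
obs 11: x=8 → posterior Normal(24/31, 35/186)
obs 12: x=-10 → posterior Normal(-2/67, 35/201)
obs 13: x=-6 → posterior Normal(-4/9, 35/216)
obs 14: x=2 → posterior Normal(-2/7, 5/33)

mu_0=-2/7, tau_0^2=5/33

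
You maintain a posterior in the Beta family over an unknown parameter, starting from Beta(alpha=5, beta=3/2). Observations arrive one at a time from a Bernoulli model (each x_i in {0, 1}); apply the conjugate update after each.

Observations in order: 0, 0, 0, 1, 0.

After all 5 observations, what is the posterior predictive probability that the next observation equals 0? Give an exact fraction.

obs 1: x=0 → posterior Beta(5, 5/2)
obs 2: x=0 → posterior Beta(5, 7/2)
obs 3: x=0 → posterior Beta(5, 9/2)
obs 4: x=1 → posterior Beta(6, 9/2)
obs 5: x=0 → posterior Beta(6, 11/2)

11/23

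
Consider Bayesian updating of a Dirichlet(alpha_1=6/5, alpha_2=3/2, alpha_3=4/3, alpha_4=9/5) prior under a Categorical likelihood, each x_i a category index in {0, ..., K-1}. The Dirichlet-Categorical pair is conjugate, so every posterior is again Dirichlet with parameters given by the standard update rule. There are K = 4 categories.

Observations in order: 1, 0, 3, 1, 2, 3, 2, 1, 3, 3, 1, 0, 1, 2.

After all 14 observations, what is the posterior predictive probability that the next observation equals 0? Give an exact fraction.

96/595

obs 1: x=1 → posterior Dirichlet(6/5, 5/2, 4/3, 9/5)
obs 2: x=0 → posterior Dirichlet(11/5, 5/2, 4/3, 9/5)
obs 3: x=3 → posterior Dirichlet(11/5, 5/2, 4/3, 14/5)
obs 4: x=1 → posterior Dirichlet(11/5, 7/2, 4/3, 14/5)
obs 5: x=2 → posterior Dirichlet(11/5, 7/2, 7/3, 14/5)
obs 6: x=3 → posterior Dirichlet(11/5, 7/2, 7/3, 19/5)
obs 7: x=2 → posterior Dirichlet(11/5, 7/2, 10/3, 19/5)
obs 8: x=1 → posterior Dirichlet(11/5, 9/2, 10/3, 19/5)
obs 9: x=3 → posterior Dirichlet(11/5, 9/2, 10/3, 24/5)
obs 10: x=3 → posterior Dirichlet(11/5, 9/2, 10/3, 29/5)
obs 11: x=1 → posterior Dirichlet(11/5, 11/2, 10/3, 29/5)
obs 12: x=0 → posterior Dirichlet(16/5, 11/2, 10/3, 29/5)
obs 13: x=1 → posterior Dirichlet(16/5, 13/2, 10/3, 29/5)
obs 14: x=2 → posterior Dirichlet(16/5, 13/2, 13/3, 29/5)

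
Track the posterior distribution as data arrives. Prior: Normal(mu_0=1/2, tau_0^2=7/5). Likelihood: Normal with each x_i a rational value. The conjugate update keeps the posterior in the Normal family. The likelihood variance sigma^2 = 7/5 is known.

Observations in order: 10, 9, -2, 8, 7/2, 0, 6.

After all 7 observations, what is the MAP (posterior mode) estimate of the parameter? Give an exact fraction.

obs 1: x=10 → posterior Normal(21/4, 7/10)
obs 2: x=9 → posterior Normal(13/2, 7/15)
obs 3: x=-2 → posterior Normal(35/8, 7/20)
obs 4: x=8 → posterior Normal(51/10, 7/25)
obs 5: x=7/2 → posterior Normal(29/6, 7/30)
obs 6: x=0 → posterior Normal(29/7, 1/5)
obs 7: x=6 → posterior Normal(35/8, 7/40)

35/8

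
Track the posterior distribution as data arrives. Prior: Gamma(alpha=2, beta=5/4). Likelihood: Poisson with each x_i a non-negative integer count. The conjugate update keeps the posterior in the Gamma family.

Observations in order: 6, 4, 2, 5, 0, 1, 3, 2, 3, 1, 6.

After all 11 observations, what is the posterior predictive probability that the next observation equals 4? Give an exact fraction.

obs 1: x=6 → posterior Gamma(8, 9/4)
obs 2: x=4 → posterior Gamma(12, 13/4)
obs 3: x=2 → posterior Gamma(14, 17/4)
obs 4: x=5 → posterior Gamma(19, 21/4)
obs 5: x=0 → posterior Gamma(19, 25/4)
obs 6: x=1 → posterior Gamma(20, 29/4)
obs 7: x=3 → posterior Gamma(23, 33/4)
obs 8: x=2 → posterior Gamma(25, 37/4)
obs 9: x=3 → posterior Gamma(28, 41/4)
obs 10: x=1 → posterior Gamma(29, 45/4)
obs 11: x=6 → posterior Gamma(35, 49/4)

2711735898325104250058698516804524841086415892662386792697898223360/17650577297635443452864176659864382698578516114033824336337614632317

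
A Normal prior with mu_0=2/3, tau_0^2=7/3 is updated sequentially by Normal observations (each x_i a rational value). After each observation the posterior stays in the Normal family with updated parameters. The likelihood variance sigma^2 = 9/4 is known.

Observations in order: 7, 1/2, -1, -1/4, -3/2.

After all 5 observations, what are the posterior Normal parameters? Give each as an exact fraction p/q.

obs 1: x=7 → posterior Normal(214/55, 63/55)
obs 2: x=1/2 → posterior Normal(228/83, 63/83)
obs 3: x=-1 → posterior Normal(200/111, 21/37)
obs 4: x=-1/4 → posterior Normal(193/139, 63/139)
obs 5: x=-3/2 → posterior Normal(151/167, 63/167)

mu_0=151/167, tau_0^2=63/167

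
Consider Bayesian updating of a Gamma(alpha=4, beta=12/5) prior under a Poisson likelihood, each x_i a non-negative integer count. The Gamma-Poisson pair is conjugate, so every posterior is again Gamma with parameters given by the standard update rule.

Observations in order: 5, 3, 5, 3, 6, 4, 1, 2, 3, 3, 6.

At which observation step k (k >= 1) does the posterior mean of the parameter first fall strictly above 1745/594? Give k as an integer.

k = 3

obs 1: x=5 → posterior Gamma(9, 17/5)
obs 2: x=3 → posterior Gamma(12, 22/5)
obs 3: x=5 → posterior Gamma(17, 27/5)
obs 4: x=3 → posterior Gamma(20, 32/5)
obs 5: x=6 → posterior Gamma(26, 37/5)
obs 6: x=4 → posterior Gamma(30, 42/5)
obs 7: x=1 → posterior Gamma(31, 47/5)
obs 8: x=2 → posterior Gamma(33, 52/5)
obs 9: x=3 → posterior Gamma(36, 57/5)
obs 10: x=3 → posterior Gamma(39, 62/5)
obs 11: x=6 → posterior Gamma(45, 67/5)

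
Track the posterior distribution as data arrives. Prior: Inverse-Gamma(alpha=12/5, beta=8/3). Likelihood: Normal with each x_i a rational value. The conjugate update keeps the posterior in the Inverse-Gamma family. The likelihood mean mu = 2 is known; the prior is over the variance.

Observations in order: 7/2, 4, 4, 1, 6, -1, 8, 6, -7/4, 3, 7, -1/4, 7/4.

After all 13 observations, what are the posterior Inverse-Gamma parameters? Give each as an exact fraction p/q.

obs 1: x=7/2 → posterior Inverse-Gamma(29/10, 91/24)
obs 2: x=4 → posterior Inverse-Gamma(17/5, 139/24)
obs 3: x=4 → posterior Inverse-Gamma(39/10, 187/24)
obs 4: x=1 → posterior Inverse-Gamma(22/5, 199/24)
obs 5: x=6 → posterior Inverse-Gamma(49/10, 391/24)
obs 6: x=-1 → posterior Inverse-Gamma(27/5, 499/24)
obs 7: x=8 → posterior Inverse-Gamma(59/10, 931/24)
obs 8: x=6 → posterior Inverse-Gamma(32/5, 1123/24)
obs 9: x=-7/4 → posterior Inverse-Gamma(69/10, 5167/96)
obs 10: x=3 → posterior Inverse-Gamma(37/5, 5215/96)
obs 11: x=7 → posterior Inverse-Gamma(79/10, 6415/96)
obs 12: x=-1/4 → posterior Inverse-Gamma(42/5, 3329/48)
obs 13: x=7/4 → posterior Inverse-Gamma(89/10, 6661/96)

alpha=89/10, beta=6661/96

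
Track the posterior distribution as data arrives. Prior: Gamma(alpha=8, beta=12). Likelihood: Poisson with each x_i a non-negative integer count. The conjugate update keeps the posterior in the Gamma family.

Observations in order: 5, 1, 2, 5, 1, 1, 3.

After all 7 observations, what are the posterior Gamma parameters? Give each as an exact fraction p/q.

obs 1: x=5 → posterior Gamma(13, 13)
obs 2: x=1 → posterior Gamma(14, 14)
obs 3: x=2 → posterior Gamma(16, 15)
obs 4: x=5 → posterior Gamma(21, 16)
obs 5: x=1 → posterior Gamma(22, 17)
obs 6: x=1 → posterior Gamma(23, 18)
obs 7: x=3 → posterior Gamma(26, 19)

alpha=26, beta=19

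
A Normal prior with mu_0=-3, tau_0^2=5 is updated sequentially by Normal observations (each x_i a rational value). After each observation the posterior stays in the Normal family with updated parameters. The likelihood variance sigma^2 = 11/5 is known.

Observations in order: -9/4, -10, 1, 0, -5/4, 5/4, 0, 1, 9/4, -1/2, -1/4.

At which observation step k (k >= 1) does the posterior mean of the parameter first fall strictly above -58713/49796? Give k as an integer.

k = 9

obs 1: x=-9/4 → posterior Normal(-119/48, 55/36)
obs 2: x=-10 → posterior Normal(-1357/244, 55/61)
obs 3: x=1 → posterior Normal(-1257/344, 55/86)
obs 4: x=0 → posterior Normal(-419/148, 55/111)
obs 5: x=-5/4 → posterior Normal(-691/272, 55/136)
obs 6: x=5/4 → posterior Normal(-1257/644, 55/161)
obs 7: x=0 → posterior Normal(-419/248, 55/186)
obs 8: x=1 → posterior Normal(-1157/844, 55/211)
obs 9: x=9/4 → posterior Normal(-233/236, 55/236)
obs 10: x=-1/2 → posterior Normal(-491/522, 55/261)
obs 11: x=-1/4 → posterior Normal(-1007/1144, 5/26)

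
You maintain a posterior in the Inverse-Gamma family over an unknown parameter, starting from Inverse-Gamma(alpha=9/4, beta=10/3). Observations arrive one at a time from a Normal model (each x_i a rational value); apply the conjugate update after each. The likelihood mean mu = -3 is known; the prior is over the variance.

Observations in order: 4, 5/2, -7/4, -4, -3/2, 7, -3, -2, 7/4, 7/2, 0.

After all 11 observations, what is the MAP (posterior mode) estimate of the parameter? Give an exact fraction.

6373/420

obs 1: x=4 → posterior Inverse-Gamma(11/4, 167/6)
obs 2: x=5/2 → posterior Inverse-Gamma(13/4, 1031/24)
obs 3: x=-7/4 → posterior Inverse-Gamma(15/4, 4199/96)
obs 4: x=-4 → posterior Inverse-Gamma(17/4, 4247/96)
obs 5: x=-3/2 → posterior Inverse-Gamma(19/4, 4355/96)
obs 6: x=7 → posterior Inverse-Gamma(21/4, 9155/96)
obs 7: x=-3 → posterior Inverse-Gamma(23/4, 9155/96)
obs 8: x=-2 → posterior Inverse-Gamma(25/4, 9203/96)
obs 9: x=7/4 → posterior Inverse-Gamma(27/4, 5143/48)
obs 10: x=7/2 → posterior Inverse-Gamma(29/4, 6157/48)
obs 11: x=0 → posterior Inverse-Gamma(31/4, 6373/48)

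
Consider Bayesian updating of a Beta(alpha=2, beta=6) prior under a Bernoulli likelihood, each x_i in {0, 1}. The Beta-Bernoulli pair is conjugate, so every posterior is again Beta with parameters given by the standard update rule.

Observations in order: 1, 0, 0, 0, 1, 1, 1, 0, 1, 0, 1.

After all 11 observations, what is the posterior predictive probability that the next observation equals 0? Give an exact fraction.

11/19

obs 1: x=1 → posterior Beta(3, 6)
obs 2: x=0 → posterior Beta(3, 7)
obs 3: x=0 → posterior Beta(3, 8)
obs 4: x=0 → posterior Beta(3, 9)
obs 5: x=1 → posterior Beta(4, 9)
obs 6: x=1 → posterior Beta(5, 9)
obs 7: x=1 → posterior Beta(6, 9)
obs 8: x=0 → posterior Beta(6, 10)
obs 9: x=1 → posterior Beta(7, 10)
obs 10: x=0 → posterior Beta(7, 11)
obs 11: x=1 → posterior Beta(8, 11)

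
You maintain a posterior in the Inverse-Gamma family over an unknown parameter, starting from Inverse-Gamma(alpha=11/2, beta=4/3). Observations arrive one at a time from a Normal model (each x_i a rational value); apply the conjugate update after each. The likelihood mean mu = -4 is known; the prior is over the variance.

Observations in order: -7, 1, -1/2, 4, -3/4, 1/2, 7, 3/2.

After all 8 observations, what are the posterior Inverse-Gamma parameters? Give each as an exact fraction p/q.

alpha=19/2, beta=14159/96

obs 1: x=-7 → posterior Inverse-Gamma(6, 35/6)
obs 2: x=1 → posterior Inverse-Gamma(13/2, 55/3)
obs 3: x=-1/2 → posterior Inverse-Gamma(7, 587/24)
obs 4: x=4 → posterior Inverse-Gamma(15/2, 1355/24)
obs 5: x=-3/4 → posterior Inverse-Gamma(8, 5927/96)
obs 6: x=1/2 → posterior Inverse-Gamma(17/2, 6899/96)
obs 7: x=7 → posterior Inverse-Gamma(9, 12707/96)
obs 8: x=3/2 → posterior Inverse-Gamma(19/2, 14159/96)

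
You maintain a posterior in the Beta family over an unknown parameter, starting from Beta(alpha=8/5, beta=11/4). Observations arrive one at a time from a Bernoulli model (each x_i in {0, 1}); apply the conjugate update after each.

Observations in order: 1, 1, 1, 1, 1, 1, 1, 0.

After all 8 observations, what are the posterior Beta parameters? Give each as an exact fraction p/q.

alpha=43/5, beta=15/4

obs 1: x=1 → posterior Beta(13/5, 11/4)
obs 2: x=1 → posterior Beta(18/5, 11/4)
obs 3: x=1 → posterior Beta(23/5, 11/4)
obs 4: x=1 → posterior Beta(28/5, 11/4)
obs 5: x=1 → posterior Beta(33/5, 11/4)
obs 6: x=1 → posterior Beta(38/5, 11/4)
obs 7: x=1 → posterior Beta(43/5, 11/4)
obs 8: x=0 → posterior Beta(43/5, 15/4)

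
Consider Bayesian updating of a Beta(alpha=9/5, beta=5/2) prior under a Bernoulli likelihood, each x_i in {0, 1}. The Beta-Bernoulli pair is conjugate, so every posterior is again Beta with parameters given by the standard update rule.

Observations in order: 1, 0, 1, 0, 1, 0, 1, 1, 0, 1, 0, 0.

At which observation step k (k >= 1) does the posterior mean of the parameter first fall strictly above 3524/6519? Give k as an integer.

k = 8

obs 1: x=1 → posterior Beta(14/5, 5/2)
obs 2: x=0 → posterior Beta(14/5, 7/2)
obs 3: x=1 → posterior Beta(19/5, 7/2)
obs 4: x=0 → posterior Beta(19/5, 9/2)
obs 5: x=1 → posterior Beta(24/5, 9/2)
obs 6: x=0 → posterior Beta(24/5, 11/2)
obs 7: x=1 → posterior Beta(29/5, 11/2)
obs 8: x=1 → posterior Beta(34/5, 11/2)
obs 9: x=0 → posterior Beta(34/5, 13/2)
obs 10: x=1 → posterior Beta(39/5, 13/2)
obs 11: x=0 → posterior Beta(39/5, 15/2)
obs 12: x=0 → posterior Beta(39/5, 17/2)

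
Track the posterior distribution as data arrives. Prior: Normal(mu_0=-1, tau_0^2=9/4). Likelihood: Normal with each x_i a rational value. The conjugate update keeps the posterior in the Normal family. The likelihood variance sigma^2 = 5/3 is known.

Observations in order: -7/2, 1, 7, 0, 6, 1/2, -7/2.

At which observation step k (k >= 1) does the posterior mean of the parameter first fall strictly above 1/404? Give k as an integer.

k = 3

obs 1: x=-7/2 → posterior Normal(-229/94, 45/47)
obs 2: x=1 → posterior Normal(-175/148, 45/74)
obs 3: x=7 → posterior Normal(203/202, 45/101)
obs 4: x=0 → posterior Normal(203/256, 45/128)
obs 5: x=6 → posterior Normal(17/10, 9/31)
obs 6: x=1/2 → posterior Normal(277/182, 45/182)
obs 7: x=-7/2 → posterior Normal(365/418, 45/209)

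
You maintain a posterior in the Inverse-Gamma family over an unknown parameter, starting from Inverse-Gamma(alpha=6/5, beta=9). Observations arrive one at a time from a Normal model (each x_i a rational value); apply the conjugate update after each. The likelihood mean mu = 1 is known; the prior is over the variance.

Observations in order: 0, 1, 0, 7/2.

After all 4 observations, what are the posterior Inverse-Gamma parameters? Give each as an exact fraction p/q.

alpha=16/5, beta=105/8

obs 1: x=0 → posterior Inverse-Gamma(17/10, 19/2)
obs 2: x=1 → posterior Inverse-Gamma(11/5, 19/2)
obs 3: x=0 → posterior Inverse-Gamma(27/10, 10)
obs 4: x=7/2 → posterior Inverse-Gamma(16/5, 105/8)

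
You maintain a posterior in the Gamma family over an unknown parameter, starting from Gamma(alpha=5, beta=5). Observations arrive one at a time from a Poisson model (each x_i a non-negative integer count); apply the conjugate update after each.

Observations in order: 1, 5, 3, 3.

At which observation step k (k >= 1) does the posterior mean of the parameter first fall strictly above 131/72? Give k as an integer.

k = 4

obs 1: x=1 → posterior Gamma(6, 6)
obs 2: x=5 → posterior Gamma(11, 7)
obs 3: x=3 → posterior Gamma(14, 8)
obs 4: x=3 → posterior Gamma(17, 9)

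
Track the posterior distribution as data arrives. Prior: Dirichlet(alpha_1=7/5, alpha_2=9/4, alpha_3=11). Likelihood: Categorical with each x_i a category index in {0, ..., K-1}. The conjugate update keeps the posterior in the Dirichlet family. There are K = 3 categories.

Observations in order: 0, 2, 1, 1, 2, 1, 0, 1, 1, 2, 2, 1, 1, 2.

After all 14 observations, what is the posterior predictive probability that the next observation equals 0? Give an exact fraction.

68/573

obs 1: x=0 → posterior Dirichlet(12/5, 9/4, 11)
obs 2: x=2 → posterior Dirichlet(12/5, 9/4, 12)
obs 3: x=1 → posterior Dirichlet(12/5, 13/4, 12)
obs 4: x=1 → posterior Dirichlet(12/5, 17/4, 12)
obs 5: x=2 → posterior Dirichlet(12/5, 17/4, 13)
obs 6: x=1 → posterior Dirichlet(12/5, 21/4, 13)
obs 7: x=0 → posterior Dirichlet(17/5, 21/4, 13)
obs 8: x=1 → posterior Dirichlet(17/5, 25/4, 13)
obs 9: x=1 → posterior Dirichlet(17/5, 29/4, 13)
obs 10: x=2 → posterior Dirichlet(17/5, 29/4, 14)
obs 11: x=2 → posterior Dirichlet(17/5, 29/4, 15)
obs 12: x=1 → posterior Dirichlet(17/5, 33/4, 15)
obs 13: x=1 → posterior Dirichlet(17/5, 37/4, 15)
obs 14: x=2 → posterior Dirichlet(17/5, 37/4, 16)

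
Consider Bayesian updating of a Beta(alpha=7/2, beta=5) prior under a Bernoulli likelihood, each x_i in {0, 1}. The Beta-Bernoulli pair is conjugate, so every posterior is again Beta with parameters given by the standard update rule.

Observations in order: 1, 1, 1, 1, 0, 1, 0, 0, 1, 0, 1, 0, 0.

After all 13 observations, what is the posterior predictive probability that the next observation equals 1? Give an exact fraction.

21/43

obs 1: x=1 → posterior Beta(9/2, 5)
obs 2: x=1 → posterior Beta(11/2, 5)
obs 3: x=1 → posterior Beta(13/2, 5)
obs 4: x=1 → posterior Beta(15/2, 5)
obs 5: x=0 → posterior Beta(15/2, 6)
obs 6: x=1 → posterior Beta(17/2, 6)
obs 7: x=0 → posterior Beta(17/2, 7)
obs 8: x=0 → posterior Beta(17/2, 8)
obs 9: x=1 → posterior Beta(19/2, 8)
obs 10: x=0 → posterior Beta(19/2, 9)
obs 11: x=1 → posterior Beta(21/2, 9)
obs 12: x=0 → posterior Beta(21/2, 10)
obs 13: x=0 → posterior Beta(21/2, 11)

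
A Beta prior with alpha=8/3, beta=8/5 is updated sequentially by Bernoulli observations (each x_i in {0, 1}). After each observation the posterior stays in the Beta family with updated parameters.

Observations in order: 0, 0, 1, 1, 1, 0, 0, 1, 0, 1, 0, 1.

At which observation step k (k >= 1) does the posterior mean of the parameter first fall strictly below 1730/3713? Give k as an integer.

k = 2

obs 1: x=0 → posterior Beta(8/3, 13/5)
obs 2: x=0 → posterior Beta(8/3, 18/5)
obs 3: x=1 → posterior Beta(11/3, 18/5)
obs 4: x=1 → posterior Beta(14/3, 18/5)
obs 5: x=1 → posterior Beta(17/3, 18/5)
obs 6: x=0 → posterior Beta(17/3, 23/5)
obs 7: x=0 → posterior Beta(17/3, 28/5)
obs 8: x=1 → posterior Beta(20/3, 28/5)
obs 9: x=0 → posterior Beta(20/3, 33/5)
obs 10: x=1 → posterior Beta(23/3, 33/5)
obs 11: x=0 → posterior Beta(23/3, 38/5)
obs 12: x=1 → posterior Beta(26/3, 38/5)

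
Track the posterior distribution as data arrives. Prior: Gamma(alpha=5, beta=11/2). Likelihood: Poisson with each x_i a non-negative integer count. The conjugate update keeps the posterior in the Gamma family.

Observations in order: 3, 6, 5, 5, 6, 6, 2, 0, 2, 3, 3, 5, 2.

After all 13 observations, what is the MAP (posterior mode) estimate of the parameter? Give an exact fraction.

104/37

obs 1: x=3 → posterior Gamma(8, 13/2)
obs 2: x=6 → posterior Gamma(14, 15/2)
obs 3: x=5 → posterior Gamma(19, 17/2)
obs 4: x=5 → posterior Gamma(24, 19/2)
obs 5: x=6 → posterior Gamma(30, 21/2)
obs 6: x=6 → posterior Gamma(36, 23/2)
obs 7: x=2 → posterior Gamma(38, 25/2)
obs 8: x=0 → posterior Gamma(38, 27/2)
obs 9: x=2 → posterior Gamma(40, 29/2)
obs 10: x=3 → posterior Gamma(43, 31/2)
obs 11: x=3 → posterior Gamma(46, 33/2)
obs 12: x=5 → posterior Gamma(51, 35/2)
obs 13: x=2 → posterior Gamma(53, 37/2)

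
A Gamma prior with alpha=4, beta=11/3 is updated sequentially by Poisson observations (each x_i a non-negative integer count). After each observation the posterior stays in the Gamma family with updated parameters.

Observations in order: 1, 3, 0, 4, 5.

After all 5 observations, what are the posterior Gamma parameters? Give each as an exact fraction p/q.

obs 1: x=1 → posterior Gamma(5, 14/3)
obs 2: x=3 → posterior Gamma(8, 17/3)
obs 3: x=0 → posterior Gamma(8, 20/3)
obs 4: x=4 → posterior Gamma(12, 23/3)
obs 5: x=5 → posterior Gamma(17, 26/3)

alpha=17, beta=26/3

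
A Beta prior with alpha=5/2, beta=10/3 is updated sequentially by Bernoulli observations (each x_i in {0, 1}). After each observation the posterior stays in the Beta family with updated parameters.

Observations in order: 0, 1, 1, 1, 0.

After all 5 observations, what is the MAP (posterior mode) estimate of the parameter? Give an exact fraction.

27/53

obs 1: x=0 → posterior Beta(5/2, 13/3)
obs 2: x=1 → posterior Beta(7/2, 13/3)
obs 3: x=1 → posterior Beta(9/2, 13/3)
obs 4: x=1 → posterior Beta(11/2, 13/3)
obs 5: x=0 → posterior Beta(11/2, 16/3)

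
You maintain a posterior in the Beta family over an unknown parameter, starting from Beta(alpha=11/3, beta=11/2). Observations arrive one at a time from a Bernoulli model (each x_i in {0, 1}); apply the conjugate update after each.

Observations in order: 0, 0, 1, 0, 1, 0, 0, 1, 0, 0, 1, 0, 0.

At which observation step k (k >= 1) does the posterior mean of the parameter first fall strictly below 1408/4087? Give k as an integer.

obs 1: x=0 → posterior Beta(11/3, 13/2)
obs 2: x=0 → posterior Beta(11/3, 15/2)
obs 3: x=1 → posterior Beta(14/3, 15/2)
obs 4: x=0 → posterior Beta(14/3, 17/2)
obs 5: x=1 → posterior Beta(17/3, 17/2)
obs 6: x=0 → posterior Beta(17/3, 19/2)
obs 7: x=0 → posterior Beta(17/3, 21/2)
obs 8: x=1 → posterior Beta(20/3, 21/2)
obs 9: x=0 → posterior Beta(20/3, 23/2)
obs 10: x=0 → posterior Beta(20/3, 25/2)
obs 11: x=1 → posterior Beta(23/3, 25/2)
obs 12: x=0 → posterior Beta(23/3, 27/2)
obs 13: x=0 → posterior Beta(23/3, 29/2)

k = 2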